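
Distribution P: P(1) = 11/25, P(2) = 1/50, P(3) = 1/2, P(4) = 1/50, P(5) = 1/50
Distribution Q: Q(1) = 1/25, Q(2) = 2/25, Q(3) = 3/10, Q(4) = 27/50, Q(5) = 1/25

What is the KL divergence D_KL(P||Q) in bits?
1.7355 bits

D_KL(P||Q) = Σ P(x) log₂(P(x)/Q(x))

Computing term by term:
  P(1)·log₂(P(1)/Q(1)) = (11/25)·log₂((11/25)/(1/25)) = 1.52215
  P(2)·log₂(P(2)/Q(2)) = (1/50)·log₂((1/50)/(2/25)) = -0.04000
  P(3)·log₂(P(3)/Q(3)) = (1/2)·log₂((1/2)/(3/10)) = 0.36848
  P(4)·log₂(P(4)/Q(4)) = (1/50)·log₂((1/50)/(27/50)) = -0.09510
  P(5)·log₂(P(5)/Q(5)) = (1/50)·log₂((1/50)/(1/25)) = -0.02000

D_KL(P||Q) = 1.52215 - 0.04000 + 0.36848 - 0.09510 - 0.02000 = 1.73553 ≈ 1.7355 bits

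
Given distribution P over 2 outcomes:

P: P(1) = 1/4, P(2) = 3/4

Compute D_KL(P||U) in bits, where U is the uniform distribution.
0.1887 bits

U(i) = 1/2 for all i

D_KL(P||U) = Σ P(x) log₂(P(x) / (1/2))
           = Σ P(x) log₂(P(x)) + log₂(2)
           = log₂(2) - H(P)

H(P) = -Σ P(x) log₂(P(x)):
  -P(1)·log₂(P(1)) = -(1/4)·log₂(1/4) = 0.50000
  -P(2)·log₂(P(2)) = -(3/4)·log₂(3/4) = 0.31128
H(P) = 0.50000 + 0.31128 = 0.81128 bits

log₂(2) = 1.00000 bits

D_KL(P||U) = 1.00000 - 0.81128 = 0.18872 ≈ 0.1887 bits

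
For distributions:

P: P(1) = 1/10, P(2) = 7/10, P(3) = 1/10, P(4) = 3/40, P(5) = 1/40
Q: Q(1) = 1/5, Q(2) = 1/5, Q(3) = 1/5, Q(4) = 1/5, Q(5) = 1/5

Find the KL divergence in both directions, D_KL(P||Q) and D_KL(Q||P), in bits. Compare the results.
D_KL(P||Q) = 0.8840 bits, D_KL(Q||P) = 0.9215 bits. D_KL(Q||P) is larger than D_KL(P||Q) by 0.0375 bits; the two directions differ.

D_KL(P||Q) = Σ P(x) log₂(P(x)/Q(x))

Computing term by term:
  P(1)·log₂(P(1)/Q(1)) = (1/10)·log₂((1/10)/(1/5)) = -0.10000
  P(2)·log₂(P(2)/Q(2)) = (7/10)·log₂((7/10)/(1/5)) = 1.26515
  P(3)·log₂(P(3)/Q(3)) = (1/10)·log₂((1/10)/(1/5)) = -0.10000
  P(4)·log₂(P(4)/Q(4)) = (3/40)·log₂((3/40)/(1/5)) = -0.10613
  P(5)·log₂(P(5)/Q(5)) = (1/40)·log₂((1/40)/(1/5)) = -0.07500

D_KL(P||Q) = -0.10000 + 1.26515 - 0.10000 - 0.10613 - 0.07500 = 0.88402 ≈ 0.8840 bits

D_KL(Q||P) = Σ Q(x) log₂(Q(x)/P(x))

Computing term by term:
  Q(1)·log₂(Q(1)/P(1)) = (1/5)·log₂((1/5)/(1/10)) = 0.20000
  Q(2)·log₂(Q(2)/P(2)) = (1/5)·log₂((1/5)/(7/10)) = -0.36147
  Q(3)·log₂(Q(3)/P(3)) = (1/5)·log₂((1/5)/(1/10)) = 0.20000
  Q(4)·log₂(Q(4)/P(4)) = (1/5)·log₂((1/5)/(3/40)) = 0.28301
  Q(5)·log₂(Q(5)/P(5)) = (1/5)·log₂((1/5)/(1/40)) = 0.60000

D_KL(Q||P) = 0.20000 - 0.36147 + 0.20000 + 0.28301 + 0.60000 = 0.92154 ≈ 0.9215 bits

These are NOT equal (difference: 0.0375 bits). KL divergence is asymmetric: D_KL(P||Q) ≠ D_KL(Q||P) in general.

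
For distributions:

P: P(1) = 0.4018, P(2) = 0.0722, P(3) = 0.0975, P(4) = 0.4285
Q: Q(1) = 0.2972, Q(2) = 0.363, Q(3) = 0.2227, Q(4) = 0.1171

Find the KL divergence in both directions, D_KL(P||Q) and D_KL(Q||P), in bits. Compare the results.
D_KL(P||Q) = 0.6924 bits, D_KL(Q||P) = 0.7627 bits. D_KL(Q||P) is larger than D_KL(P||Q) by 0.0703 bits; the two directions differ.

D_KL(P||Q) = Σ P(x) log₂(P(x)/Q(x))

Computing term by term:
  P(1)·log₂(P(1)/Q(1)) = 0.4018·log₂(0.4018/0.2972) = 0.17480
  P(2)·log₂(P(2)/Q(2)) = 0.0722·log₂(0.0722/0.363) = -0.16822
  P(3)·log₂(P(3)/Q(3)) = 0.0975·log₂(0.0975/0.2227) = -0.11618
  P(4)·log₂(P(4)/Q(4)) = 0.4285·log₂(0.4285/0.1171) = 0.80196

D_KL(P||Q) = 0.17480 - 0.16822 - 0.11618 + 0.80196 = 0.69236 ≈ 0.6924 bits

D_KL(Q||P) = Σ Q(x) log₂(Q(x)/P(x))

Computing term by term:
  Q(1)·log₂(Q(1)/P(1)) = 0.2972·log₂(0.2972/0.4018) = -0.12929
  Q(2)·log₂(Q(2)/P(2)) = 0.363·log₂(0.363/0.0722) = 0.84575
  Q(3)·log₂(Q(3)/P(3)) = 0.2227·log₂(0.2227/0.0975) = 0.26538
  Q(4)·log₂(Q(4)/P(4)) = 0.1171·log₂(0.1171/0.4285) = -0.21916

D_KL(Q||P) = -0.12929 + 0.84575 + 0.26538 - 0.21916 = 0.76268 ≈ 0.7627 bits

These are NOT equal (difference: 0.0703 bits). KL divergence is asymmetric: D_KL(P||Q) ≠ D_KL(Q||P) in general.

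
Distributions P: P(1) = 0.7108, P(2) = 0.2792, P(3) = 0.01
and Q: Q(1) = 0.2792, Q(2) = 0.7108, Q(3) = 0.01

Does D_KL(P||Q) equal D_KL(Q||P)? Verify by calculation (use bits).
D_KL(P||Q) = 0.5819 bits, D_KL(Q||P) = 0.5819 bits. Yes — for this pair D_KL(P||Q) = D_KL(Q||P).

D_KL(P||Q) = Σ P(x) log₂(P(x)/Q(x))

Computing term by term:
  P(1)·log₂(P(1)/Q(1)) = 0.7108·log₂(0.7108/0.2792) = 0.95826
  P(2)·log₂(P(2)/Q(2)) = 0.2792·log₂(0.2792/0.7108) = -0.37640
  P(3)·log₂(P(3)/Q(3)) = 0.01·log₂(0.01/0.01) = 0.00000

D_KL(P||Q) = 0.95826 - 0.37640 + 0.00000 = 0.58186 ≈ 0.5819 bits

D_KL(Q||P) = Σ Q(x) log₂(Q(x)/P(x))

Computing term by term:
  Q(1)·log₂(Q(1)/P(1)) = 0.2792·log₂(0.2792/0.7108) = -0.37640
  Q(2)·log₂(Q(2)/P(2)) = 0.7108·log₂(0.7108/0.2792) = 0.95826
  Q(3)·log₂(Q(3)/P(3)) = 0.01·log₂(0.01/0.01) = 0.00000

D_KL(Q||P) = -0.37640 + 0.95826 + 0.00000 = 0.58186 ≈ 0.5819 bits

These ARE equal here. Q is P with outcomes relabeled (Q(1) = P(2), Q(2) = P(1)) by a relabeling that is its own inverse, so the two sums contain exactly the same terms in a different order. This is a special case — KL divergence is not symmetric in general: D_KL(P||Q) ≠ D_KL(Q||P) for most P, Q.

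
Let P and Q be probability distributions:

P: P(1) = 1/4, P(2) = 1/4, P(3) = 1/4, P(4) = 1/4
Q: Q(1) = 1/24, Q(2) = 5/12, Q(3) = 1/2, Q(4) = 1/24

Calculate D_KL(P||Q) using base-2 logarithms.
0.8582 bits

D_KL(P||Q) = Σ P(x) log₂(P(x)/Q(x))

Computing term by term:
  P(1)·log₂(P(1)/Q(1)) = (1/4)·log₂((1/4)/(1/24)) = 0.64624
  P(2)·log₂(P(2)/Q(2)) = (1/4)·log₂((1/4)/(5/12)) = -0.18424
  P(3)·log₂(P(3)/Q(3)) = (1/4)·log₂((1/4)/(1/2)) = -0.25000
  P(4)·log₂(P(4)/Q(4)) = (1/4)·log₂((1/4)/(1/24)) = 0.64624

D_KL(P||Q) = 0.64624 - 0.18424 - 0.25000 + 0.64624 = 0.85824 ≈ 0.8582 bits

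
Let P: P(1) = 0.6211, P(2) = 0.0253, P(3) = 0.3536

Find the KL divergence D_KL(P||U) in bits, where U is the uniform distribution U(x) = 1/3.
0.4937 bits

U(i) = 1/3 for all i

D_KL(P||U) = Σ P(x) log₂(P(x) / (1/3))
           = Σ P(x) log₂(P(x)) + log₂(3)
           = log₂(3) - H(P)

H(P) = -Σ P(x) log₂(P(x)):
  -P(1)·log₂(P(1)) = -(0.6211)·log₂(0.6211) = 0.42676
  -P(2)·log₂(P(2)) = -(0.0253)·log₂(0.0253) = 0.13421
  -P(3)·log₂(P(3)) = -(0.3536)·log₂(0.3536) = 0.53033
H(P) = 0.42676 + 0.13421 + 0.53033 = 1.09130 bits

log₂(3) = 1.58496 bits

D_KL(P||U) = 1.58496 - 1.09130 = 0.49366 ≈ 0.4937 bits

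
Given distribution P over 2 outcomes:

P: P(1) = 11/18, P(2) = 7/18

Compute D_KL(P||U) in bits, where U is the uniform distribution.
0.0359 bits

U(i) = 1/2 for all i

D_KL(P||U) = Σ P(x) log₂(P(x) / (1/2))
           = Σ P(x) log₂(P(x)) + log₂(2)
           = log₂(2) - H(P)

H(P) = -Σ P(x) log₂(P(x)):
  -P(1)·log₂(P(1)) = -(11/18)·log₂(11/18) = 0.43419
  -P(2)·log₂(P(2)) = -(7/18)·log₂(7/18) = 0.52989
H(P) = 0.43419 + 0.52989 = 0.96408 bits

log₂(2) = 1.00000 bits

D_KL(P||U) = 1.00000 - 0.96408 = 0.03592 ≈ 0.0359 bits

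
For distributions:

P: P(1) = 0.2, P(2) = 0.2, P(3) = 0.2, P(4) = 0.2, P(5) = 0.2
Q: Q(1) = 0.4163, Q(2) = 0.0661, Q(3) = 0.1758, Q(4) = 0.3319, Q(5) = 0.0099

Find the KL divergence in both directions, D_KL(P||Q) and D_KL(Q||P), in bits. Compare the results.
D_KL(P||Q) = 0.8663 bits, D_KL(Q||P) = 0.5016 bits. D_KL(P||Q) is larger than D_KL(Q||P) by 0.3647 bits; the two directions differ.

D_KL(P||Q) = Σ P(x) log₂(P(x)/Q(x))

Computing term by term:
  P(1)·log₂(P(1)/Q(1)) = 0.2·log₂(0.2/0.4163) = -0.21152
  P(2)·log₂(P(2)/Q(2)) = 0.2·log₂(0.2/0.0661) = 0.31946
  P(3)·log₂(P(3)/Q(3)) = 0.2·log₂(0.2/0.1758) = 0.03721
  P(4)·log₂(P(4)/Q(4)) = 0.2·log₂(0.2/0.3319) = -0.14615
  P(5)·log₂(P(5)/Q(5)) = 0.2·log₂(0.2/0.0099) = 0.86729

D_KL(P||Q) = -0.21152 + 0.31946 + 0.03721 - 0.14615 + 0.86729 = 0.86629 ≈ 0.8663 bits

D_KL(Q||P) = Σ Q(x) log₂(Q(x)/P(x))

Computing term by term:
  Q(1)·log₂(Q(1)/P(1)) = 0.4163·log₂(0.4163/0.2) = 0.44029
  Q(2)·log₂(Q(2)/P(2)) = 0.0661·log₂(0.0661/0.2) = -0.10558
  Q(3)·log₂(Q(3)/P(3)) = 0.1758·log₂(0.1758/0.2) = -0.03271
  Q(4)·log₂(Q(4)/P(4)) = 0.3319·log₂(0.3319/0.2) = 0.24254
  Q(5)·log₂(Q(5)/P(5)) = 0.0099·log₂(0.0099/0.2) = -0.04293

D_KL(Q||P) = 0.44029 - 0.10558 - 0.03271 + 0.24254 - 0.04293 = 0.50161 ≈ 0.5016 bits

These are NOT equal (difference: 0.3647 bits). KL divergence is asymmetric: D_KL(P||Q) ≠ D_KL(Q||P) in general.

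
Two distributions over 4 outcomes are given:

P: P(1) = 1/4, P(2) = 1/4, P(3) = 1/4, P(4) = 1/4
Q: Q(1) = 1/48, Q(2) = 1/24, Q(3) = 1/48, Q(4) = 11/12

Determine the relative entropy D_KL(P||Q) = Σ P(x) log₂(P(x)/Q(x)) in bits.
1.9701 bits

D_KL(P||Q) = Σ P(x) log₂(P(x)/Q(x))

Computing term by term:
  P(1)·log₂(P(1)/Q(1)) = (1/4)·log₂((1/4)/(1/48)) = 0.89624
  P(2)·log₂(P(2)/Q(2)) = (1/4)·log₂((1/4)/(1/24)) = 0.64624
  P(3)·log₂(P(3)/Q(3)) = (1/4)·log₂((1/4)/(1/48)) = 0.89624
  P(4)·log₂(P(4)/Q(4)) = (1/4)·log₂((1/4)/(11/12)) = -0.46862

D_KL(P||Q) = 0.89624 + 0.64624 + 0.89624 - 0.46862 = 1.97010 ≈ 1.9701 bits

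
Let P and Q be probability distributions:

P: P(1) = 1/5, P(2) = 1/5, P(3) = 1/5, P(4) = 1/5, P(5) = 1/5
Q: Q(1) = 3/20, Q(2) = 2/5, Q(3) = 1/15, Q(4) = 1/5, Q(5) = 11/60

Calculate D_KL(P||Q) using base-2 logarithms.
0.2251 bits

D_KL(P||Q) = Σ P(x) log₂(P(x)/Q(x))

Computing term by term:
  P(1)·log₂(P(1)/Q(1)) = (1/5)·log₂((1/5)/(3/20)) = 0.08301
  P(2)·log₂(P(2)/Q(2)) = (1/5)·log₂((1/5)/(2/5)) = -0.20000
  P(3)·log₂(P(3)/Q(3)) = (1/5)·log₂((1/5)/(1/15)) = 0.31699
  P(4)·log₂(P(4)/Q(4)) = (1/5)·log₂((1/5)/(1/5)) = 0.00000
  P(5)·log₂(P(5)/Q(5)) = (1/5)·log₂((1/5)/(11/60)) = 0.02511

D_KL(P||Q) = 0.08301 - 0.20000 + 0.31699 + 0.00000 + 0.02511 = 0.22511 ≈ 0.2251 bits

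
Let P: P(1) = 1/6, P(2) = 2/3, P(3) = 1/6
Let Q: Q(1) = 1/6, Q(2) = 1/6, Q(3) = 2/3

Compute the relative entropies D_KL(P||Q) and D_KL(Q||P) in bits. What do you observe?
D_KL(P||Q) = 1.0000 bits, D_KL(Q||P) = 1.0000 bits. The two directions give the same value here, because Q is a self-inverse relabeling of P; in general KL divergence is asymmetric.

D_KL(P||Q) = Σ P(x) log₂(P(x)/Q(x))

Computing term by term:
  P(1)·log₂(P(1)/Q(1)) = (1/6)·log₂((1/6)/(1/6)) = 0.00000
  P(2)·log₂(P(2)/Q(2)) = (2/3)·log₂((2/3)/(1/6)) = 1.33333
  P(3)·log₂(P(3)/Q(3)) = (1/6)·log₂((1/6)/(2/3)) = -0.33333

D_KL(P||Q) = 0.00000 + 1.33333 - 0.33333 = 1.00000 ≈ 1.0000 bits

D_KL(Q||P) = Σ Q(x) log₂(Q(x)/P(x))

Computing term by term:
  Q(1)·log₂(Q(1)/P(1)) = (1/6)·log₂((1/6)/(1/6)) = 0.00000
  Q(2)·log₂(Q(2)/P(2)) = (1/6)·log₂((1/6)/(2/3)) = -0.33333
  Q(3)·log₂(Q(3)/P(3)) = (2/3)·log₂((2/3)/(1/6)) = 1.33333

D_KL(Q||P) = 0.00000 - 0.33333 + 1.33333 = 1.00000 ≈ 1.0000 bits

These ARE equal here. Q is P with outcomes relabeled (Q(2) = P(3), Q(3) = P(2)) by a relabeling that is its own inverse, so the two sums contain exactly the same terms in a different order. This is a special case — KL divergence is not symmetric in general: D_KL(P||Q) ≠ D_KL(Q||P) for most P, Q.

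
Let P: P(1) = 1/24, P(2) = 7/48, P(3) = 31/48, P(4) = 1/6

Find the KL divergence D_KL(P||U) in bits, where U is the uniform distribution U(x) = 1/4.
0.5657 bits

U(i) = 1/4 for all i

D_KL(P||U) = Σ P(x) log₂(P(x) / (1/4))
           = Σ P(x) log₂(P(x)) + log₂(4)
           = log₂(4) - H(P)

H(P) = -Σ P(x) log₂(P(x)):
  -P(1)·log₂(P(1)) = -(1/24)·log₂(1/24) = 0.19104
  -P(2)·log₂(P(2)) = -(7/48)·log₂(7/48) = 0.40507
  -P(3)·log₂(P(3)) = -(31/48)·log₂(31/48) = 0.40737
  -P(4)·log₂(P(4)) = -(1/6)·log₂(1/6) = 0.43083
H(P) = 0.19104 + 0.40507 + 0.40737 + 0.43083 = 1.43431 bits

log₂(4) = 2.00000 bits

D_KL(P||U) = 2.00000 - 1.43431 = 0.56569 ≈ 0.5657 bits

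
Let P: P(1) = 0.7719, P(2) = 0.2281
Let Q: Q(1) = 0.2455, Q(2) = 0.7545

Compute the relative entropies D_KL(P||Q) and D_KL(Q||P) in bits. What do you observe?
D_KL(P||Q) = 0.8820 bits, D_KL(Q||P) = 0.8964 bits. The two directions give different values (D_KL(Q||P) exceeds D_KL(P||Q) by 0.0144 bits): KL divergence is asymmetric.

D_KL(P||Q) = Σ P(x) log₂(P(x)/Q(x))

Computing term by term:
  P(1)·log₂(P(1)/Q(1)) = 0.7719·log₂(0.7719/0.2455) = 1.27571
  P(2)·log₂(P(2)/Q(2)) = 0.2281·log₂(0.2281/0.7545) = -0.39367

D_KL(P||Q) = 1.27571 - 0.39367 = 0.88204 ≈ 0.8820 bits

D_KL(Q||P) = Σ Q(x) log₂(Q(x)/P(x))

Computing term by term:
  Q(1)·log₂(Q(1)/P(1)) = 0.2455·log₂(0.2455/0.7719) = -0.40574
  Q(2)·log₂(Q(2)/P(2)) = 0.7545·log₂(0.7545/0.2281) = 1.30216

D_KL(Q||P) = -0.40574 + 1.30216 = 0.89642 ≈ 0.8964 bits

These are NOT equal (difference: 0.0144 bits). KL divergence is asymmetric: D_KL(P||Q) ≠ D_KL(Q||P) in general.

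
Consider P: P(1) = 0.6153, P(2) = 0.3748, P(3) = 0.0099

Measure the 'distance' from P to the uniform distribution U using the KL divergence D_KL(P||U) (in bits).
0.5573 bits

U(i) = 1/3 for all i

D_KL(P||U) = Σ P(x) log₂(P(x) / (1/3))
           = Σ P(x) log₂(P(x)) + log₂(3)
           = log₂(3) - H(P)

H(P) = -Σ P(x) log₂(P(x)):
  -P(1)·log₂(P(1)) = -(0.6153)·log₂(0.6153) = 0.43110
  -P(2)·log₂(P(2)) = -(0.3748)·log₂(0.3748) = 0.53064
  -P(3)·log₂(P(3)) = -(0.0099)·log₂(0.0099) = 0.06592
H(P) = 0.43110 + 0.53064 + 0.06592 = 1.02766 bits

log₂(3) = 1.58496 bits

D_KL(P||U) = 1.58496 - 1.02766 = 0.55730 ≈ 0.5573 bits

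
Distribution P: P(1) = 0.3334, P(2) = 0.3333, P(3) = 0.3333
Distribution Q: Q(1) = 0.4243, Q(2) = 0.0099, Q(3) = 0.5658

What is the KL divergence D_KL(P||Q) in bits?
1.3205 bits

D_KL(P||Q) = Σ P(x) log₂(P(x)/Q(x))

Computing term by term:
  P(1)·log₂(P(1)/Q(1)) = 0.3334·log₂(0.3334/0.4243) = -0.11597
  P(2)·log₂(P(2)/Q(2)) = 0.3333·log₂(0.3333/0.0099) = 1.69091
  P(3)·log₂(P(3)/Q(3)) = 0.3333·log₂(0.3333/0.5658) = -0.25446

D_KL(P||Q) = -0.11597 + 1.69091 - 0.25446 = 1.32048 ≈ 1.3205 bits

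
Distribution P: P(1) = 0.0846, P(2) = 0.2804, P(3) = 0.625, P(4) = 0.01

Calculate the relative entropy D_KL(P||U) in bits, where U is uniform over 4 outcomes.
0.6939 bits

U(i) = 1/4 for all i

D_KL(P||U) = Σ P(x) log₂(P(x) / (1/4))
           = Σ P(x) log₂(P(x)) + log₂(4)
           = log₂(4) - H(P)

H(P) = -Σ P(x) log₂(P(x)):
  -P(1)·log₂(P(1)) = -(0.0846)·log₂(0.0846) = 0.30145
  -P(2)·log₂(P(2)) = -(0.2804)·log₂(0.2804) = 0.51438
  -P(3)·log₂(P(3)) = -(0.625)·log₂(0.625) = 0.42379
  -P(4)·log₂(P(4)) = -(0.01)·log₂(0.01) = 0.06644
H(P) = 0.30145 + 0.51438 + 0.42379 + 0.06644 = 1.30606 bits

log₂(4) = 2.00000 bits

D_KL(P||U) = 2.00000 - 1.30606 = 0.69394 ≈ 0.6939 bits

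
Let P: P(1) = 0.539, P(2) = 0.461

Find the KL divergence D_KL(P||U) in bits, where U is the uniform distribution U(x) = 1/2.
0.0044 bits

U(i) = 1/2 for all i

D_KL(P||U) = Σ P(x) log₂(P(x) / (1/2))
           = Σ P(x) log₂(P(x)) + log₂(2)
           = log₂(2) - H(P)

H(P) = -Σ P(x) log₂(P(x)):
  -P(1)·log₂(P(1)) = -(0.539)·log₂(0.539) = 0.48060
  -P(2)·log₂(P(2)) = -(0.461)·log₂(0.461) = 0.51501
H(P) = 0.48060 + 0.51501 = 0.99561 bits

log₂(2) = 1.00000 bits

D_KL(P||U) = 1.00000 - 0.99561 = 0.00439 ≈ 0.0044 bits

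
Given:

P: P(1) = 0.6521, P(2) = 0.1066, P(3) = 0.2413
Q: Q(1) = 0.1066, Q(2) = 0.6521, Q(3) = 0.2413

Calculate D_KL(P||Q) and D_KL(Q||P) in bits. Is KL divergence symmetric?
D_KL(P||Q) = 1.4253 bits, D_KL(Q||P) = 1.4253 bits. The two values coincide for this particular pair, but no — KL divergence is not symmetric in general.

D_KL(P||Q) = Σ P(x) log₂(P(x)/Q(x))

Computing term by term:
  P(1)·log₂(P(1)/Q(1)) = 0.6521·log₂(0.6521/0.1066) = 1.70386
  P(2)·log₂(P(2)/Q(2)) = 0.1066·log₂(0.1066/0.6521) = -0.27853
  P(3)·log₂(P(3)/Q(3)) = 0.2413·log₂(0.2413/0.2413) = 0.00000

D_KL(P||Q) = 1.70386 - 0.27853 + 0.00000 = 1.42533 ≈ 1.4253 bits

D_KL(Q||P) = Σ Q(x) log₂(Q(x)/P(x))

Computing term by term:
  Q(1)·log₂(Q(1)/P(1)) = 0.1066·log₂(0.1066/0.6521) = -0.27853
  Q(2)·log₂(Q(2)/P(2)) = 0.6521·log₂(0.6521/0.1066) = 1.70386
  Q(3)·log₂(Q(3)/P(3)) = 0.2413·log₂(0.2413/0.2413) = 0.00000

D_KL(Q||P) = -0.27853 + 1.70386 + 0.00000 = 1.42533 ≈ 1.4253 bits

These ARE equal here. Q is P with outcomes relabeled (Q(1) = P(2), Q(2) = P(1)) by a relabeling that is its own inverse, so the two sums contain exactly the same terms in a different order. This is a special case — KL divergence is not symmetric in general: D_KL(P||Q) ≠ D_KL(Q||P) for most P, Q.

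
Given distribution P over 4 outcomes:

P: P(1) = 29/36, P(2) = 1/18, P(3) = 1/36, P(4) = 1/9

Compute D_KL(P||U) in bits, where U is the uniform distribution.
1.0212 bits

U(i) = 1/4 for all i

D_KL(P||U) = Σ P(x) log₂(P(x) / (1/4))
           = Σ P(x) log₂(P(x)) + log₂(4)
           = log₂(4) - H(P)

H(P) = -Σ P(x) log₂(P(x)):
  -P(1)·log₂(P(1)) = -(29/36)·log₂(29/36) = 0.25129
  -P(2)·log₂(P(2)) = -(1/18)·log₂(1/18) = 0.23166
  -P(3)·log₂(P(3)) = -(1/36)·log₂(1/36) = 0.14361
  -P(4)·log₂(P(4)) = -(1/9)·log₂(1/9) = 0.35221
H(P) = 0.25129 + 0.23166 + 0.14361 + 0.35221 = 0.97877 bits

log₂(4) = 2.00000 bits

D_KL(P||U) = 2.00000 - 0.97877 = 1.02123 ≈ 1.0212 bits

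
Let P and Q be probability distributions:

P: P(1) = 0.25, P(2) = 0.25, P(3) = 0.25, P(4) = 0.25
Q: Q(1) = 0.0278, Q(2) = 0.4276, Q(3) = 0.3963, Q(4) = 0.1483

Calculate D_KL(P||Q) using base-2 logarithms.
0.6208 bits

D_KL(P||Q) = Σ P(x) log₂(P(x)/Q(x))

Computing term by term:
  P(1)·log₂(P(1)/Q(1)) = 0.25·log₂(0.25/0.0278) = 0.79219
  P(2)·log₂(P(2)/Q(2)) = 0.25·log₂(0.25/0.4276) = -0.19358
  P(3)·log₂(P(3)/Q(3)) = 0.25·log₂(0.25/0.3963) = -0.16617
  P(4)·log₂(P(4)/Q(4)) = 0.25·log₂(0.25/0.1483) = 0.18835

D_KL(P||Q) = 0.79219 - 0.19358 - 0.16617 + 0.18835 = 0.62079 ≈ 0.6208 bits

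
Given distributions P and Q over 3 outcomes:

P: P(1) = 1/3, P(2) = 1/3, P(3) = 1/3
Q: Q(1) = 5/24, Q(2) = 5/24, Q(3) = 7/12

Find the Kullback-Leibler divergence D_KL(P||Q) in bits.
0.1829 bits

D_KL(P||Q) = Σ P(x) log₂(P(x)/Q(x))

Computing term by term:
  P(1)·log₂(P(1)/Q(1)) = (1/3)·log₂((1/3)/(5/24)) = 0.22602
  P(2)·log₂(P(2)/Q(2)) = (1/3)·log₂((1/3)/(5/24)) = 0.22602
  P(3)·log₂(P(3)/Q(3)) = (1/3)·log₂((1/3)/(7/12)) = -0.26912

D_KL(P||Q) = 0.22602 + 0.22602 - 0.26912 = 0.18292 ≈ 0.1829 bits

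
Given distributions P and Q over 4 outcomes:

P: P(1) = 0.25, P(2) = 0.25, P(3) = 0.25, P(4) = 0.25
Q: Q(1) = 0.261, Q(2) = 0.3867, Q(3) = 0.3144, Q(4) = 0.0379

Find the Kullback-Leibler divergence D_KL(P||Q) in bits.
0.4249 bits

D_KL(P||Q) = Σ P(x) log₂(P(x)/Q(x))

Computing term by term:
  P(1)·log₂(P(1)/Q(1)) = 0.25·log₂(0.25/0.261) = -0.01553
  P(2)·log₂(P(2)/Q(2)) = 0.25·log₂(0.25/0.3867) = -0.15732
  P(3)·log₂(P(3)/Q(3)) = 0.25·log₂(0.25/0.3144) = -0.08267
  P(4)·log₂(P(4)/Q(4)) = 0.25·log₂(0.25/0.0379) = 0.68041

D_KL(P||Q) = -0.01553 - 0.15732 - 0.08267 + 0.68041 = 0.42489 ≈ 0.4249 bits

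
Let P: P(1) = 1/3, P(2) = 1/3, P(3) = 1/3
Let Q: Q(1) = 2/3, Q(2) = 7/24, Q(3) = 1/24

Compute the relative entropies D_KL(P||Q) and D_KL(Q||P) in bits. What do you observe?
D_KL(P||Q) = 0.7309 bits, D_KL(Q||P) = 0.4855 bits. The two directions give different values (D_KL(P||Q) exceeds D_KL(Q||P) by 0.2454 bits): KL divergence is asymmetric.

D_KL(P||Q) = Σ P(x) log₂(P(x)/Q(x))

Computing term by term:
  P(1)·log₂(P(1)/Q(1)) = (1/3)·log₂((1/3)/(2/3)) = -0.33333
  P(2)·log₂(P(2)/Q(2)) = (1/3)·log₂((1/3)/(7/24)) = 0.06422
  P(3)·log₂(P(3)/Q(3)) = (1/3)·log₂((1/3)/(1/24)) = 1.00000

D_KL(P||Q) = -0.33333 + 0.06422 + 1.00000 = 0.73089 ≈ 0.7309 bits

D_KL(Q||P) = Σ Q(x) log₂(Q(x)/P(x))

Computing term by term:
  Q(1)·log₂(Q(1)/P(1)) = (2/3)·log₂((2/3)/(1/3)) = 0.66667
  Q(2)·log₂(Q(2)/P(2)) = (7/24)·log₂((7/24)/(1/3)) = -0.05619
  Q(3)·log₂(Q(3)/P(3)) = (1/24)·log₂((1/24)/(1/3)) = -0.12500

D_KL(Q||P) = 0.66667 - 0.05619 - 0.12500 = 0.48548 ≈ 0.4855 bits

These are NOT equal (difference: 0.2454 bits). KL divergence is asymmetric: D_KL(P||Q) ≠ D_KL(Q||P) in general.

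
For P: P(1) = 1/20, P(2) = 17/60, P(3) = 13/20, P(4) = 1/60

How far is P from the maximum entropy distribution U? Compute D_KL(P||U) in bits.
0.7660 bits

U(i) = 1/4 for all i

D_KL(P||U) = Σ P(x) log₂(P(x) / (1/4))
           = Σ P(x) log₂(P(x)) + log₂(4)
           = log₂(4) - H(P)

H(P) = -Σ P(x) log₂(P(x)):
  -P(1)·log₂(P(1)) = -(1/20)·log₂(1/20) = 0.21610
  -P(2)·log₂(P(2)) = -(17/60)·log₂(17/60) = 0.51550
  -P(3)·log₂(P(3)) = -(13/20)·log₂(13/20) = 0.40397
  -P(4)·log₂(P(4)) = -(1/60)·log₂(1/60) = 0.09845
H(P) = 0.21610 + 0.51550 + 0.40397 + 0.09845 = 1.23402 bits

log₂(4) = 2.00000 bits

D_KL(P||U) = 2.00000 - 1.23402 = 0.76598 ≈ 0.7660 bits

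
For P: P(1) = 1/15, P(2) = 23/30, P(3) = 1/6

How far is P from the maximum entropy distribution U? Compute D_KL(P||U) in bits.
0.5998 bits

U(i) = 1/3 for all i

D_KL(P||U) = Σ P(x) log₂(P(x) / (1/3))
           = Σ P(x) log₂(P(x)) + log₂(3)
           = log₂(3) - H(P)

H(P) = -Σ P(x) log₂(P(x)):
  -P(1)·log₂(P(1)) = -(1/15)·log₂(1/15) = 0.26046
  -P(2)·log₂(P(2)) = -(23/30)·log₂(23/30) = 0.29389
  -P(3)·log₂(P(3)) = -(1/6)·log₂(1/6) = 0.43083
H(P) = 0.26046 + 0.29389 + 0.43083 = 0.98518 bits

log₂(3) = 1.58496 bits

D_KL(P||U) = 1.58496 - 0.98518 = 0.59978 ≈ 0.5998 bits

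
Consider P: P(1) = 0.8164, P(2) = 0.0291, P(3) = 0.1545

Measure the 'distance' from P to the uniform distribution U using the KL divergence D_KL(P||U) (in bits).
0.7813 bits

U(i) = 1/3 for all i

D_KL(P||U) = Σ P(x) log₂(P(x) / (1/3))
           = Σ P(x) log₂(P(x)) + log₂(3)
           = log₂(3) - H(P)

H(P) = -Σ P(x) log₂(P(x)):
  -P(1)·log₂(P(1)) = -(0.8164)·log₂(0.8164) = 0.23892
  -P(2)·log₂(P(2)) = -(0.0291)·log₂(0.0291) = 0.14849
  -P(3)·log₂(P(3)) = -(0.1545)·log₂(0.1545) = 0.41627
H(P) = 0.23892 + 0.14849 + 0.41627 = 0.80368 bits

log₂(3) = 1.58496 bits

D_KL(P||U) = 1.58496 - 0.80368 = 0.78128 ≈ 0.7813 bits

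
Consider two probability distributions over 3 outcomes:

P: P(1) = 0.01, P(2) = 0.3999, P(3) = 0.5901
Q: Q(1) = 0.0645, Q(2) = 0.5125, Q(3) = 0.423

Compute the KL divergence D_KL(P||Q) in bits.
0.1134 bits

D_KL(P||Q) = Σ P(x) log₂(P(x)/Q(x))

Computing term by term:
  P(1)·log₂(P(1)/Q(1)) = 0.01·log₂(0.01/0.0645) = -0.02689
  P(2)·log₂(P(2)/Q(2)) = 0.3999·log₂(0.3999/0.5125) = -0.14313
  P(3)·log₂(P(3)/Q(3)) = 0.5901·log₂(0.5901/0.423) = 0.28343

D_KL(P||Q) = -0.02689 - 0.14313 + 0.28343 = 0.11341 ≈ 0.1134 bits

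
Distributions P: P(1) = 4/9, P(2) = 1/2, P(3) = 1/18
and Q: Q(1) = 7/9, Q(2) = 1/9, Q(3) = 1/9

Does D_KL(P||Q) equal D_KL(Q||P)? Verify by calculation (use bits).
D_KL(P||Q) = 0.6706 bits, D_KL(Q||P) = 0.4980 bits. No — D_KL(P||Q) ≠ D_KL(Q||P) for this pair.

D_KL(P||Q) = Σ P(x) log₂(P(x)/Q(x))

Computing term by term:
  P(1)·log₂(P(1)/Q(1)) = (4/9)·log₂((4/9)/(7/9)) = -0.35882
  P(2)·log₂(P(2)/Q(2)) = (1/2)·log₂((1/2)/(1/9)) = 1.08496
  P(3)·log₂(P(3)/Q(3)) = (1/18)·log₂((1/18)/(1/9)) = -0.05556

D_KL(P||Q) = -0.35882 + 1.08496 - 0.05556 = 0.67058 ≈ 0.6706 bits

D_KL(Q||P) = Σ Q(x) log₂(Q(x)/P(x))

Computing term by term:
  Q(1)·log₂(Q(1)/P(1)) = (7/9)·log₂((7/9)/(4/9)) = 0.62794
  Q(2)·log₂(Q(2)/P(2)) = (1/9)·log₂((1/9)/(1/2)) = -0.24110
  Q(3)·log₂(Q(3)/P(3)) = (1/9)·log₂((1/9)/(1/18)) = 0.11111

D_KL(Q||P) = 0.62794 - 0.24110 + 0.11111 = 0.49795 ≈ 0.4980 bits

These are NOT equal (difference: 0.1726 bits). KL divergence is asymmetric: D_KL(P||Q) ≠ D_KL(Q||P) in general.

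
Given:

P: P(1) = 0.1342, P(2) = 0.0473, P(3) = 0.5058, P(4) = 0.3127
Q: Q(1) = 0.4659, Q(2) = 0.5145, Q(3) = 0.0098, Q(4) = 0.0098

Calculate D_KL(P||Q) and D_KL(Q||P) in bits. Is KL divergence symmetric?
D_KL(P||Q) = 4.0362 bits, D_KL(Q||P) = 2.5034 bits. No, KL divergence is not symmetric.

D_KL(P||Q) = Σ P(x) log₂(P(x)/Q(x))

Computing term by term:
  P(1)·log₂(P(1)/Q(1)) = 0.1342·log₂(0.1342/0.4659) = -0.24097
  P(2)·log₂(P(2)/Q(2)) = 0.0473·log₂(0.0473/0.5145) = -0.16287
  P(3)·log₂(P(3)/Q(3)) = 0.5058·log₂(0.5058/0.0098) = 2.87782
  P(4)·log₂(P(4)/Q(4)) = 0.3127·log₂(0.3127/0.0098) = 1.56220

D_KL(P||Q) = -0.24097 - 0.16287 + 2.87782 + 1.56220 = 4.03618 ≈ 4.0362 bits

D_KL(Q||P) = Σ Q(x) log₂(Q(x)/P(x))

Computing term by term:
  Q(1)·log₂(Q(1)/P(1)) = 0.4659·log₂(0.4659/0.1342) = 0.83659
  Q(2)·log₂(Q(2)/P(2)) = 0.5145·log₂(0.5145/0.0473) = 1.77156
  Q(3)·log₂(Q(3)/P(3)) = 0.0098·log₂(0.0098/0.5058) = -0.05576
  Q(4)·log₂(Q(4)/P(4)) = 0.0098·log₂(0.0098/0.3127) = -0.04896

D_KL(Q||P) = 0.83659 + 1.77156 - 0.05576 - 0.04896 = 2.50343 ≈ 2.5034 bits

These are NOT equal (difference: 1.5328 bits). KL divergence is asymmetric: D_KL(P||Q) ≠ D_KL(Q||P) in general.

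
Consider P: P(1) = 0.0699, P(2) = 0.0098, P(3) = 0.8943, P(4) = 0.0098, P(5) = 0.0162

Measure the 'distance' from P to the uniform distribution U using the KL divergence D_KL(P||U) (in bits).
1.6823 bits

U(i) = 1/5 for all i

D_KL(P||U) = Σ P(x) log₂(P(x) / (1/5))
           = Σ P(x) log₂(P(x)) + log₂(5)
           = log₂(5) - H(P)

H(P) = -Σ P(x) log₂(P(x)):
  -P(1)·log₂(P(1)) = -(0.0699)·log₂(0.0699) = 0.26832
  -P(2)·log₂(P(2)) = -(0.0098)·log₂(0.0098) = 0.06540
  -P(3)·log₂(P(3)) = -(0.8943)·log₂(0.8943) = 0.14413
  -P(4)·log₂(P(4)) = -(0.0098)·log₂(0.0098) = 0.06540
  -P(5)·log₂(P(5)) = -(0.0162)·log₂(0.0162) = 0.09636
H(P) = 0.26832 + 0.06540 + 0.14413 + 0.06540 + 0.09636 = 0.63961 bits

log₂(5) = 2.32193 bits

D_KL(P||U) = 2.32193 - 0.63961 = 1.68232 ≈ 1.6823 bits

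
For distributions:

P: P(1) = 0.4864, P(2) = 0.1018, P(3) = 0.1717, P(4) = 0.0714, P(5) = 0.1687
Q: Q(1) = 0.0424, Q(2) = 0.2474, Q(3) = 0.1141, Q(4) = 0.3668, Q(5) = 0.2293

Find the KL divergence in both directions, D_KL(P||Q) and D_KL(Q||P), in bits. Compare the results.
D_KL(P||Q) = 1.4397 bits, D_KL(Q||P) = 1.0680 bits. D_KL(P||Q) is larger than D_KL(Q||P) by 0.3717 bits; the two directions differ.

D_KL(P||Q) = Σ P(x) log₂(P(x)/Q(x))

Computing term by term:
  P(1)·log₂(P(1)/Q(1)) = 0.4864·log₂(0.4864/0.0424) = 1.71213
  P(2)·log₂(P(2)/Q(2)) = 0.1018·log₂(0.1018/0.2474) = -0.13042
  P(3)·log₂(P(3)/Q(3)) = 0.1717·log₂(0.1717/0.1141) = 0.10123
  P(4)·log₂(P(4)/Q(4)) = 0.0714·log₂(0.0714/0.3668) = -0.16858
  P(5)·log₂(P(5)/Q(5)) = 0.1687·log₂(0.1687/0.2293) = -0.07470

D_KL(P||Q) = 1.71213 - 0.13042 + 0.10123 - 0.16858 - 0.07470 = 1.43966 ≈ 1.4397 bits

D_KL(Q||P) = Σ Q(x) log₂(Q(x)/P(x))

Computing term by term:
  Q(1)·log₂(Q(1)/P(1)) = 0.0424·log₂(0.0424/0.4864) = -0.14925
  Q(2)·log₂(Q(2)/P(2)) = 0.2474·log₂(0.2474/0.1018) = 0.31695
  Q(3)·log₂(Q(3)/P(3)) = 0.1141·log₂(0.1141/0.1717) = -0.06727
  Q(4)·log₂(Q(4)/P(4)) = 0.3668·log₂(0.3668/0.0714) = 0.86601
  Q(5)·log₂(Q(5)/P(5)) = 0.2293·log₂(0.2293/0.1687) = 0.10153

D_KL(Q||P) = -0.14925 + 0.31695 - 0.06727 + 0.86601 + 0.10153 = 1.06797 ≈ 1.0680 bits

These are NOT equal (difference: 0.3717 bits). KL divergence is asymmetric: D_KL(P||Q) ≠ D_KL(Q||P) in general.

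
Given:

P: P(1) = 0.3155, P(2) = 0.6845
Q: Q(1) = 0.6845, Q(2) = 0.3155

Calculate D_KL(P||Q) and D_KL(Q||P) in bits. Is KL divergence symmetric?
D_KL(P||Q) = 0.4123 bits, D_KL(Q||P) = 0.4123 bits. The two values coincide for this particular pair, but no — KL divergence is not symmetric in general.

D_KL(P||Q) = Σ P(x) log₂(P(x)/Q(x))

Computing term by term:
  P(1)·log₂(P(1)/Q(1)) = 0.3155·log₂(0.3155/0.6845) = -0.35254
  P(2)·log₂(P(2)/Q(2)) = 0.6845·log₂(0.6845/0.3155) = 0.76487

D_KL(P||Q) = -0.35254 + 0.76487 = 0.41233 ≈ 0.4123 bits

D_KL(Q||P) = Σ Q(x) log₂(Q(x)/P(x))

Computing term by term:
  Q(1)·log₂(Q(1)/P(1)) = 0.6845·log₂(0.6845/0.3155) = 0.76487
  Q(2)·log₂(Q(2)/P(2)) = 0.3155·log₂(0.3155/0.6845) = -0.35254

D_KL(Q||P) = 0.76487 - 0.35254 = 0.41233 ≈ 0.4123 bits

These ARE equal here. Q is P with outcomes relabeled (Q(1) = P(2), Q(2) = P(1)) by a relabeling that is its own inverse, so the two sums contain exactly the same terms in a different order. This is a special case — KL divergence is not symmetric in general: D_KL(P||Q) ≠ D_KL(Q||P) for most P, Q.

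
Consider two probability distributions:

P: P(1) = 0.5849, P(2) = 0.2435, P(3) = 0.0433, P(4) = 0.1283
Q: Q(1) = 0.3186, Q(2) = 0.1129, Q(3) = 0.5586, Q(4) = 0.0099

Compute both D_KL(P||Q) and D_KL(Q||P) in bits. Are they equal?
D_KL(P||Q) = 1.0971 bits, D_KL(Q||P) = 1.6199 bits. No, they are not equal.

D_KL(P||Q) = Σ P(x) log₂(P(x)/Q(x))

Computing term by term:
  P(1)·log₂(P(1)/Q(1)) = 0.5849·log₂(0.5849/0.3186) = 0.51263
  P(2)·log₂(P(2)/Q(2)) = 0.2435·log₂(0.2435/0.1129) = 0.27001
  P(3)·log₂(P(3)/Q(3)) = 0.0433·log₂(0.0433/0.5586) = -0.15975
  P(4)·log₂(P(4)/Q(4)) = 0.1283·log₂(0.1283/0.0099) = 0.47419

D_KL(P||Q) = 0.51263 + 0.27001 - 0.15975 + 0.47419 = 1.09708 ≈ 1.0971 bits

D_KL(Q||P) = Σ Q(x) log₂(Q(x)/P(x))

Computing term by term:
  Q(1)·log₂(Q(1)/P(1)) = 0.3186·log₂(0.3186/0.5849) = -0.27923
  Q(2)·log₂(Q(2)/P(2)) = 0.1129·log₂(0.1129/0.2435) = -0.12519
  Q(3)·log₂(Q(3)/P(3)) = 0.5586·log₂(0.5586/0.0433) = 2.06089
  Q(4)·log₂(Q(4)/P(4)) = 0.0099·log₂(0.0099/0.1283) = -0.03659

D_KL(Q||P) = -0.27923 - 0.12519 + 2.06089 - 0.03659 = 1.61988 ≈ 1.6199 bits

These are NOT equal (difference: 0.5228 bits). KL divergence is asymmetric: D_KL(P||Q) ≠ D_KL(Q||P) in general.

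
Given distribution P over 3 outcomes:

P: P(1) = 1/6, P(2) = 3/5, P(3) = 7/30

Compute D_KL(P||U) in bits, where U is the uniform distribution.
0.2221 bits

U(i) = 1/3 for all i

D_KL(P||U) = Σ P(x) log₂(P(x) / (1/3))
           = Σ P(x) log₂(P(x)) + log₂(3)
           = log₂(3) - H(P)

H(P) = -Σ P(x) log₂(P(x)):
  -P(1)·log₂(P(1)) = -(1/6)·log₂(1/6) = 0.43083
  -P(2)·log₂(P(2)) = -(3/5)·log₂(3/5) = 0.44218
  -P(3)·log₂(P(3)) = -(7/30)·log₂(7/30) = 0.48989
H(P) = 0.43083 + 0.44218 + 0.48989 = 1.36290 bits

log₂(3) = 1.58496 bits

D_KL(P||U) = 1.58496 - 1.36290 = 0.22206 ≈ 0.2221 bits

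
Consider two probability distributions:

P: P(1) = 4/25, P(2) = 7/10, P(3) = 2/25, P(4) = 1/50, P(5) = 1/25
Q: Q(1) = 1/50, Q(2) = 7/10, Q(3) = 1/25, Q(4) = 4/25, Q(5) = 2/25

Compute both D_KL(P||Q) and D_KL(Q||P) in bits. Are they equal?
D_KL(P||Q) = 0.4600 bits, D_KL(Q||P) = 0.4600 bits. Yes, in this case they are equal (although KL divergence is not symmetric in general).

D_KL(P||Q) = Σ P(x) log₂(P(x)/Q(x))

Computing term by term:
  P(1)·log₂(P(1)/Q(1)) = (4/25)·log₂((4/25)/(1/50)) = 0.48000
  P(2)·log₂(P(2)/Q(2)) = (7/10)·log₂((7/10)/(7/10)) = 0.00000
  P(3)·log₂(P(3)/Q(3)) = (2/25)·log₂((2/25)/(1/25)) = 0.08000
  P(4)·log₂(P(4)/Q(4)) = (1/50)·log₂((1/50)/(4/25)) = -0.06000
  P(5)·log₂(P(5)/Q(5)) = (1/25)·log₂((1/25)/(2/25)) = -0.04000

D_KL(P||Q) = 0.48000 + 0.00000 + 0.08000 - 0.06000 - 0.04000 = 0.46000 ≈ 0.4600 bits

D_KL(Q||P) = Σ Q(x) log₂(Q(x)/P(x))

Computing term by term:
  Q(1)·log₂(Q(1)/P(1)) = (1/50)·log₂((1/50)/(4/25)) = -0.06000
  Q(2)·log₂(Q(2)/P(2)) = (7/10)·log₂((7/10)/(7/10)) = 0.00000
  Q(3)·log₂(Q(3)/P(3)) = (1/25)·log₂((1/25)/(2/25)) = -0.04000
  Q(4)·log₂(Q(4)/P(4)) = (4/25)·log₂((4/25)/(1/50)) = 0.48000
  Q(5)·log₂(Q(5)/P(5)) = (2/25)·log₂((2/25)/(1/25)) = 0.08000

D_KL(Q||P) = -0.06000 + 0.00000 - 0.04000 + 0.48000 + 0.08000 = 0.46000 ≈ 0.4600 bits

These ARE equal here. Q is P with outcomes relabeled (Q(1) = P(4), Q(3) = P(5), Q(4) = P(1), Q(5) = P(3)) by a relabeling that is its own inverse, so the two sums contain exactly the same terms in a different order. This is a special case — KL divergence is not symmetric in general: D_KL(P||Q) ≠ D_KL(Q||P) for most P, Q.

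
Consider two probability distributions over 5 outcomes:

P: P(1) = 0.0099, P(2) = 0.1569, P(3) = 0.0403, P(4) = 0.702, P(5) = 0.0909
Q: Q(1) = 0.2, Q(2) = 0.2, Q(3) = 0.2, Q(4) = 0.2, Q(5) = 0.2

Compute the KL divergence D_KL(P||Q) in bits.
0.9772 bits

D_KL(P||Q) = Σ P(x) log₂(P(x)/Q(x))

Computing term by term:
  P(1)·log₂(P(1)/Q(1)) = 0.0099·log₂(0.0099/0.2) = -0.04293
  P(2)·log₂(P(2)/Q(2)) = 0.1569·log₂(0.1569/0.2) = -0.05494
  P(3)·log₂(P(3)/Q(3)) = 0.0403·log₂(0.0403/0.2) = -0.09314
  P(4)·log₂(P(4)/Q(4)) = 0.702·log₂(0.702/0.2) = 1.27165
  P(5)·log₂(P(5)/Q(5)) = 0.0909·log₂(0.0909/0.2) = -0.10341

D_KL(P||Q) = -0.04293 - 0.05494 - 0.09314 + 1.27165 - 0.10341 = 0.97723 ≈ 0.9772 bits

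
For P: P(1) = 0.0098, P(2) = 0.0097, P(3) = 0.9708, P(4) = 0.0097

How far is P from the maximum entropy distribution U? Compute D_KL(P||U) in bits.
1.7634 bits

U(i) = 1/4 for all i

D_KL(P||U) = Σ P(x) log₂(P(x) / (1/4))
           = Σ P(x) log₂(P(x)) + log₂(4)
           = log₂(4) - H(P)

H(P) = -Σ P(x) log₂(P(x)):
  -P(1)·log₂(P(1)) = -(0.0098)·log₂(0.0098) = 0.06540
  -P(2)·log₂(P(2)) = -(0.0097)·log₂(0.0097) = 0.06487
  -P(3)·log₂(P(3)) = -(0.9708)·log₂(0.9708) = 0.04151
  -P(4)·log₂(P(4)) = -(0.0097)·log₂(0.0097) = 0.06487
H(P) = 0.06540 + 0.06487 + 0.04151 + 0.06487 = 0.23665 bits

log₂(4) = 2.00000 bits

D_KL(P||U) = 2.00000 - 0.23665 = 1.76335 ≈ 1.7634 bits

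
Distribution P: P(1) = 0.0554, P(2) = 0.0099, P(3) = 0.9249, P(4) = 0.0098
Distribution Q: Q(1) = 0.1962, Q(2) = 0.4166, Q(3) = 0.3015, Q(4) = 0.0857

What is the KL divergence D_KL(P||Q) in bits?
1.3106 bits

D_KL(P||Q) = Σ P(x) log₂(P(x)/Q(x))

Computing term by term:
  P(1)·log₂(P(1)/Q(1)) = 0.0554·log₂(0.0554/0.1962) = -0.10107
  P(2)·log₂(P(2)/Q(2)) = 0.0099·log₂(0.0099/0.4166) = -0.05341
  P(3)·log₂(P(3)/Q(3)) = 0.9249·log₂(0.9249/0.3015) = 1.49569
  P(4)·log₂(P(4)/Q(4)) = 0.0098·log₂(0.0098/0.0857) = -0.03066

D_KL(P||Q) = -0.10107 - 0.05341 + 1.49569 - 0.03066 = 1.31055 ≈ 1.3106 bits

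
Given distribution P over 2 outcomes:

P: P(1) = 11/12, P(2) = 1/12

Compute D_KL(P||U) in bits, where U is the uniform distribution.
0.5862 bits

U(i) = 1/2 for all i

D_KL(P||U) = Σ P(x) log₂(P(x) / (1/2))
           = Σ P(x) log₂(P(x)) + log₂(2)
           = log₂(2) - H(P)

H(P) = -Σ P(x) log₂(P(x)):
  -P(1)·log₂(P(1)) = -(11/12)·log₂(11/12) = 0.11507
  -P(2)·log₂(P(2)) = -(1/12)·log₂(1/12) = 0.29875
H(P) = 0.11507 + 0.29875 = 0.41382 bits

log₂(2) = 1.00000 bits

D_KL(P||U) = 1.00000 - 0.41382 = 0.58618 ≈ 0.5862 bits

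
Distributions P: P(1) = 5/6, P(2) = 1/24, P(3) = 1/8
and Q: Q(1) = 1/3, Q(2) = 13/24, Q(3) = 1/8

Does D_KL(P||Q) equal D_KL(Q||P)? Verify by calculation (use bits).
D_KL(P||Q) = 0.9474 bits, D_KL(Q||P) = 1.5638 bits. No — D_KL(P||Q) ≠ D_KL(Q||P) for this pair.

D_KL(P||Q) = Σ P(x) log₂(P(x)/Q(x))

Computing term by term:
  P(1)·log₂(P(1)/Q(1)) = (5/6)·log₂((5/6)/(1/3)) = 1.10161
  P(2)·log₂(P(2)/Q(2)) = (1/24)·log₂((1/24)/(13/24)) = -0.15418
  P(3)·log₂(P(3)/Q(3)) = (1/8)·log₂((1/8)/(1/8)) = 0.00000

D_KL(P||Q) = 1.10161 - 0.15418 + 0.00000 = 0.94743 ≈ 0.9474 bits

D_KL(Q||P) = Σ Q(x) log₂(Q(x)/P(x))

Computing term by term:
  Q(1)·log₂(Q(1)/P(1)) = (1/3)·log₂((1/3)/(5/6)) = -0.44064
  Q(2)·log₂(Q(2)/P(2)) = (13/24)·log₂((13/24)/(1/24)) = 2.00440
  Q(3)·log₂(Q(3)/P(3)) = (1/8)·log₂((1/8)/(1/8)) = 0.00000

D_KL(Q||P) = -0.44064 + 2.00440 + 0.00000 = 1.56376 ≈ 1.5638 bits

These are NOT equal (difference: 0.6164 bits). KL divergence is asymmetric: D_KL(P||Q) ≠ D_KL(Q||P) in general.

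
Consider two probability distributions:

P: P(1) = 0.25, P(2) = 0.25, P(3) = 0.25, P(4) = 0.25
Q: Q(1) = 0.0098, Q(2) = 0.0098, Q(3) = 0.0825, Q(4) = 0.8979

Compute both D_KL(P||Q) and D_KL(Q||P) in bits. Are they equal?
D_KL(P||Q) = 2.2752 bits, D_KL(Q||P) = 1.4327 bits. No, they are not equal.

D_KL(P||Q) = Σ P(x) log₂(P(x)/Q(x))

Computing term by term:
  P(1)·log₂(P(1)/Q(1)) = 0.25·log₂(0.25/0.0098) = 1.16825
  P(2)·log₂(P(2)/Q(2)) = 0.25·log₂(0.25/0.0098) = 1.16825
  P(3)·log₂(P(3)/Q(3)) = 0.25·log₂(0.25/0.0825) = 0.39987
  P(4)·log₂(P(4)/Q(4)) = 0.25·log₂(0.25/0.8979) = -0.46116

D_KL(P||Q) = 1.16825 + 1.16825 + 0.39987 - 0.46116 = 2.27521 ≈ 2.2752 bits

D_KL(Q||P) = Σ Q(x) log₂(Q(x)/P(x))

Computing term by term:
  Q(1)·log₂(Q(1)/P(1)) = 0.0098·log₂(0.0098/0.25) = -0.04580
  Q(2)·log₂(Q(2)/P(2)) = 0.0098·log₂(0.0098/0.25) = -0.04580
  Q(3)·log₂(Q(3)/P(3)) = 0.0825·log₂(0.0825/0.25) = -0.13196
  Q(4)·log₂(Q(4)/P(4)) = 0.8979·log₂(0.8979/0.25) = 1.65629

D_KL(Q||P) = -0.04580 - 0.04580 - 0.13196 + 1.65629 = 1.43273 ≈ 1.4327 bits

These are NOT equal (difference: 0.8425 bits). KL divergence is asymmetric: D_KL(P||Q) ≠ D_KL(Q||P) in general.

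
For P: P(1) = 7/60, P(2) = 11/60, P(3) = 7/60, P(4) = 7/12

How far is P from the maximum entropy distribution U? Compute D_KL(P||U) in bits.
0.3745 bits

U(i) = 1/4 for all i

D_KL(P||U) = Σ P(x) log₂(P(x) / (1/4))
           = Σ P(x) log₂(P(x)) + log₂(4)
           = log₂(4) - H(P)

H(P) = -Σ P(x) log₂(P(x)):
  -P(1)·log₂(P(1)) = -(7/60)·log₂(7/60) = 0.36161
  -P(2)·log₂(P(2)) = -(11/60)·log₂(11/60) = 0.44870
  -P(3)·log₂(P(3)) = -(7/60)·log₂(7/60) = 0.36161
  -P(4)·log₂(P(4)) = -(7/12)·log₂(7/12) = 0.45360
H(P) = 0.36161 + 0.44870 + 0.36161 + 0.45360 = 1.62552 bits

log₂(4) = 2.00000 bits

D_KL(P||U) = 2.00000 - 1.62552 = 0.37448 ≈ 0.3745 bits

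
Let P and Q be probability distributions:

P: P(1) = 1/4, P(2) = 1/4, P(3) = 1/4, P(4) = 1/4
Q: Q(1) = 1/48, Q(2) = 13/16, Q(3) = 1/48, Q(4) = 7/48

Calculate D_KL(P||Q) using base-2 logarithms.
1.5618 bits

D_KL(P||Q) = Σ P(x) log₂(P(x)/Q(x))

Computing term by term:
  P(1)·log₂(P(1)/Q(1)) = (1/4)·log₂((1/4)/(1/48)) = 0.89624
  P(2)·log₂(P(2)/Q(2)) = (1/4)·log₂((1/4)/(13/16)) = -0.42511
  P(3)·log₂(P(3)/Q(3)) = (1/4)·log₂((1/4)/(1/48)) = 0.89624
  P(4)·log₂(P(4)/Q(4)) = (1/4)·log₂((1/4)/(7/48)) = 0.19440

D_KL(P||Q) = 0.89624 - 0.42511 + 0.89624 + 0.19440 = 1.56177 ≈ 1.5618 bits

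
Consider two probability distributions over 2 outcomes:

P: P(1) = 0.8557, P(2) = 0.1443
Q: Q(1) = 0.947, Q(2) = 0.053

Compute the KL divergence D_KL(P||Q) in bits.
0.0834 bits

D_KL(P||Q) = Σ P(x) log₂(P(x)/Q(x))

Computing term by term:
  P(1)·log₂(P(1)/Q(1)) = 0.8557·log₂(0.8557/0.947) = -0.12515
  P(2)·log₂(P(2)/Q(2)) = 0.1443·log₂(0.1443/0.053) = 0.20851

D_KL(P||Q) = -0.12515 + 0.20851 = 0.08336 ≈ 0.0834 bits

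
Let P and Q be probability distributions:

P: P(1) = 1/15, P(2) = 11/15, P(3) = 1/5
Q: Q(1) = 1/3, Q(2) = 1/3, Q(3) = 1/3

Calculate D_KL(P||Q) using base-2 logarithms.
0.5320 bits

D_KL(P||Q) = Σ P(x) log₂(P(x)/Q(x))

Computing term by term:
  P(1)·log₂(P(1)/Q(1)) = (1/15)·log₂((1/15)/(1/3)) = -0.15480
  P(2)·log₂(P(2)/Q(2)) = (11/15)·log₂((11/15)/(1/3)) = 0.83417
  P(3)·log₂(P(3)/Q(3)) = (1/5)·log₂((1/5)/(1/3)) = -0.14739

D_KL(P||Q) = -0.15480 + 0.83417 - 0.14739 = 0.53198 ≈ 0.5320 bits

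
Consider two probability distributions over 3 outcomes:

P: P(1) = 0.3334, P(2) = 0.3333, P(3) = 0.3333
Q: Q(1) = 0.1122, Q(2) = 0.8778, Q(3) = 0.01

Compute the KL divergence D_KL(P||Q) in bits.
1.7443 bits

D_KL(P||Q) = Σ P(x) log₂(P(x)/Q(x))

Computing term by term:
  P(1)·log₂(P(1)/Q(1)) = 0.3334·log₂(0.3334/0.1122) = 0.52383
  P(2)·log₂(P(2)/Q(2)) = 0.3333·log₂(0.3333/0.8778) = -0.46564
  P(3)·log₂(P(3)/Q(3)) = 0.3333·log₂(0.3333/0.01) = 1.68608

D_KL(P||Q) = 0.52383 - 0.46564 + 1.68608 = 1.74427 ≈ 1.7443 bits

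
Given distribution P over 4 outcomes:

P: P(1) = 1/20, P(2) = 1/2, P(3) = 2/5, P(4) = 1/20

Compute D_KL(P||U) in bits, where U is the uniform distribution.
0.5390 bits

U(i) = 1/4 for all i

D_KL(P||U) = Σ P(x) log₂(P(x) / (1/4))
           = Σ P(x) log₂(P(x)) + log₂(4)
           = log₂(4) - H(P)

H(P) = -Σ P(x) log₂(P(x)):
  -P(1)·log₂(P(1)) = -(1/20)·log₂(1/20) = 0.21610
  -P(2)·log₂(P(2)) = -(1/2)·log₂(1/2) = 0.50000
  -P(3)·log₂(P(3)) = -(2/5)·log₂(2/5) = 0.52877
  -P(4)·log₂(P(4)) = -(1/20)·log₂(1/20) = 0.21610
H(P) = 0.21610 + 0.50000 + 0.52877 + 0.21610 = 1.46097 bits

log₂(4) = 2.00000 bits

D_KL(P||U) = 2.00000 - 1.46097 = 0.53903 ≈ 0.5390 bits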